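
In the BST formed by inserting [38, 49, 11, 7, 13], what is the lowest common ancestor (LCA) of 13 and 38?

Tree insertion order: [38, 49, 11, 7, 13]
Tree (level-order array): [38, 11, 49, 7, 13]
In a BST, the LCA of p=13, q=38 is the first node v on the
root-to-leaf path with p <= v <= q (go left if both < v, right if both > v).
Walk from root:
  at 38: 13 <= 38 <= 38, this is the LCA
LCA = 38


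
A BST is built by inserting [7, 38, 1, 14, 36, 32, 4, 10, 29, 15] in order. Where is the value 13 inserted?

Starting tree (level order): [7, 1, 38, None, 4, 14, None, None, None, 10, 36, None, None, 32, None, 29, None, 15]
Insertion path: 7 -> 38 -> 14 -> 10
Result: insert 13 as right child of 10
Final tree (level order): [7, 1, 38, None, 4, 14, None, None, None, 10, 36, None, 13, 32, None, None, None, 29, None, 15]


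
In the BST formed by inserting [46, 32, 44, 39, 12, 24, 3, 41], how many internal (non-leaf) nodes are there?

Tree built from: [46, 32, 44, 39, 12, 24, 3, 41]
Tree (level-order array): [46, 32, None, 12, 44, 3, 24, 39, None, None, None, None, None, None, 41]
Rule: An internal node has at least one child.
Per-node child counts:
  node 46: 1 child(ren)
  node 32: 2 child(ren)
  node 12: 2 child(ren)
  node 3: 0 child(ren)
  node 24: 0 child(ren)
  node 44: 1 child(ren)
  node 39: 1 child(ren)
  node 41: 0 child(ren)
Matching nodes: [46, 32, 12, 44, 39]
Count of internal (non-leaf) nodes: 5


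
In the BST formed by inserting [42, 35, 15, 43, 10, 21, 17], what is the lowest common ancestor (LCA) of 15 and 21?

Tree insertion order: [42, 35, 15, 43, 10, 21, 17]
Tree (level-order array): [42, 35, 43, 15, None, None, None, 10, 21, None, None, 17]
In a BST, the LCA of p=15, q=21 is the first node v on the
root-to-leaf path with p <= v <= q (go left if both < v, right if both > v).
Walk from root:
  at 42: both 15 and 21 < 42, go left
  at 35: both 15 and 21 < 35, go left
  at 15: 15 <= 15 <= 21, this is the LCA
LCA = 15


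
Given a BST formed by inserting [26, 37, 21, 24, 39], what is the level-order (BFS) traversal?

Tree insertion order: [26, 37, 21, 24, 39]
Tree (level-order array): [26, 21, 37, None, 24, None, 39]
BFS from the root, enqueuing left then right child of each popped node:
  queue [26] -> pop 26, enqueue [21, 37], visited so far: [26]
  queue [21, 37] -> pop 21, enqueue [24], visited so far: [26, 21]
  queue [37, 24] -> pop 37, enqueue [39], visited so far: [26, 21, 37]
  queue [24, 39] -> pop 24, enqueue [none], visited so far: [26, 21, 37, 24]
  queue [39] -> pop 39, enqueue [none], visited so far: [26, 21, 37, 24, 39]
Result: [26, 21, 37, 24, 39]


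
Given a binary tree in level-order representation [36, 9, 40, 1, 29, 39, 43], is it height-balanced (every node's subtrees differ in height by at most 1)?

Tree (level-order array): [36, 9, 40, 1, 29, 39, 43]
Definition: a tree is height-balanced if, at every node, |h(left) - h(right)| <= 1 (empty subtree has height -1).
Bottom-up per-node check:
  node 1: h_left=-1, h_right=-1, diff=0 [OK], height=0
  node 29: h_left=-1, h_right=-1, diff=0 [OK], height=0
  node 9: h_left=0, h_right=0, diff=0 [OK], height=1
  node 39: h_left=-1, h_right=-1, diff=0 [OK], height=0
  node 43: h_left=-1, h_right=-1, diff=0 [OK], height=0
  node 40: h_left=0, h_right=0, diff=0 [OK], height=1
  node 36: h_left=1, h_right=1, diff=0 [OK], height=2
All nodes satisfy the balance condition.
Result: Balanced


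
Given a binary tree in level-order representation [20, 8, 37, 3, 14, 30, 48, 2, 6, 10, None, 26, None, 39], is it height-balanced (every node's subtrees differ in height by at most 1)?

Tree (level-order array): [20, 8, 37, 3, 14, 30, 48, 2, 6, 10, None, 26, None, 39]
Definition: a tree is height-balanced if, at every node, |h(left) - h(right)| <= 1 (empty subtree has height -1).
Bottom-up per-node check:
  node 2: h_left=-1, h_right=-1, diff=0 [OK], height=0
  node 6: h_left=-1, h_right=-1, diff=0 [OK], height=0
  node 3: h_left=0, h_right=0, diff=0 [OK], height=1
  node 10: h_left=-1, h_right=-1, diff=0 [OK], height=0
  node 14: h_left=0, h_right=-1, diff=1 [OK], height=1
  node 8: h_left=1, h_right=1, diff=0 [OK], height=2
  node 26: h_left=-1, h_right=-1, diff=0 [OK], height=0
  node 30: h_left=0, h_right=-1, diff=1 [OK], height=1
  node 39: h_left=-1, h_right=-1, diff=0 [OK], height=0
  node 48: h_left=0, h_right=-1, diff=1 [OK], height=1
  node 37: h_left=1, h_right=1, diff=0 [OK], height=2
  node 20: h_left=2, h_right=2, diff=0 [OK], height=3
All nodes satisfy the balance condition.
Result: Balanced


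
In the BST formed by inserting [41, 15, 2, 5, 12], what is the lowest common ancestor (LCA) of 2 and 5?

Tree insertion order: [41, 15, 2, 5, 12]
Tree (level-order array): [41, 15, None, 2, None, None, 5, None, 12]
In a BST, the LCA of p=2, q=5 is the first node v on the
root-to-leaf path with p <= v <= q (go left if both < v, right if both > v).
Walk from root:
  at 41: both 2 and 5 < 41, go left
  at 15: both 2 and 5 < 15, go left
  at 2: 2 <= 2 <= 5, this is the LCA
LCA = 2


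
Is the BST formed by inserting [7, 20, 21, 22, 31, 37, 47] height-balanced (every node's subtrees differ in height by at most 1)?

Tree (level-order array): [7, None, 20, None, 21, None, 22, None, 31, None, 37, None, 47]
Definition: a tree is height-balanced if, at every node, |h(left) - h(right)| <= 1 (empty subtree has height -1).
Bottom-up per-node check:
  node 47: h_left=-1, h_right=-1, diff=0 [OK], height=0
  node 37: h_left=-1, h_right=0, diff=1 [OK], height=1
  node 31: h_left=-1, h_right=1, diff=2 [FAIL (|-1-1|=2 > 1)], height=2
  node 22: h_left=-1, h_right=2, diff=3 [FAIL (|-1-2|=3 > 1)], height=3
  node 21: h_left=-1, h_right=3, diff=4 [FAIL (|-1-3|=4 > 1)], height=4
  node 20: h_left=-1, h_right=4, diff=5 [FAIL (|-1-4|=5 > 1)], height=5
  node 7: h_left=-1, h_right=5, diff=6 [FAIL (|-1-5|=6 > 1)], height=6
Node 31 violates the condition: |-1 - 1| = 2 > 1.
Result: Not balanced


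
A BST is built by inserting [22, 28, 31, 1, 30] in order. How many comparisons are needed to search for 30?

Search path for 30: 22 -> 28 -> 31 -> 30
Found: True
Comparisons: 4


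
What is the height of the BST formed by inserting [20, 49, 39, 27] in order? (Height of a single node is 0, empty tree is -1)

Insertion order: [20, 49, 39, 27]
Tree (level-order array): [20, None, 49, 39, None, 27]
Compute height bottom-up (empty subtree = -1):
  height(27) = 1 + max(-1, -1) = 0
  height(39) = 1 + max(0, -1) = 1
  height(49) = 1 + max(1, -1) = 2
  height(20) = 1 + max(-1, 2) = 3
Height = 3


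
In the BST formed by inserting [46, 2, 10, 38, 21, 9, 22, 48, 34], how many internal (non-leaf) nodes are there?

Tree built from: [46, 2, 10, 38, 21, 9, 22, 48, 34]
Tree (level-order array): [46, 2, 48, None, 10, None, None, 9, 38, None, None, 21, None, None, 22, None, 34]
Rule: An internal node has at least one child.
Per-node child counts:
  node 46: 2 child(ren)
  node 2: 1 child(ren)
  node 10: 2 child(ren)
  node 9: 0 child(ren)
  node 38: 1 child(ren)
  node 21: 1 child(ren)
  node 22: 1 child(ren)
  node 34: 0 child(ren)
  node 48: 0 child(ren)
Matching nodes: [46, 2, 10, 38, 21, 22]
Count of internal (non-leaf) nodes: 6


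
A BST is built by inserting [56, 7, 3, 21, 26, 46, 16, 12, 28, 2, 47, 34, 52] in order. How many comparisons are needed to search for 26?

Search path for 26: 56 -> 7 -> 21 -> 26
Found: True
Comparisons: 4


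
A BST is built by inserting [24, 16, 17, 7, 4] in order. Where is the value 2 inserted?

Starting tree (level order): [24, 16, None, 7, 17, 4]
Insertion path: 24 -> 16 -> 7 -> 4
Result: insert 2 as left child of 4
Final tree (level order): [24, 16, None, 7, 17, 4, None, None, None, 2]


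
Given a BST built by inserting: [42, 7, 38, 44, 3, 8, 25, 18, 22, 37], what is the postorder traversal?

Tree insertion order: [42, 7, 38, 44, 3, 8, 25, 18, 22, 37]
Tree (level-order array): [42, 7, 44, 3, 38, None, None, None, None, 8, None, None, 25, 18, 37, None, 22]
Postorder traversal: [3, 22, 18, 37, 25, 8, 38, 7, 44, 42]


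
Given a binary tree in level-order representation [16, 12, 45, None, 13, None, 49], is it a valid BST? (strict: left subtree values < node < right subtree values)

Level-order array: [16, 12, 45, None, 13, None, 49]
Validate using subtree bounds (lo, hi): at each node, require lo < value < hi,
then recurse left with hi=value and right with lo=value.
Preorder trace (stopping at first violation):
  at node 16 with bounds (-inf, +inf): OK
  at node 12 with bounds (-inf, 16): OK
  at node 13 with bounds (12, 16): OK
  at node 45 with bounds (16, +inf): OK
  at node 49 with bounds (45, +inf): OK
No violation found at any node.
Result: Valid BST


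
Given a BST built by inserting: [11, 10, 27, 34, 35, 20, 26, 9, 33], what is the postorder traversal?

Tree insertion order: [11, 10, 27, 34, 35, 20, 26, 9, 33]
Tree (level-order array): [11, 10, 27, 9, None, 20, 34, None, None, None, 26, 33, 35]
Postorder traversal: [9, 10, 26, 20, 33, 35, 34, 27, 11]


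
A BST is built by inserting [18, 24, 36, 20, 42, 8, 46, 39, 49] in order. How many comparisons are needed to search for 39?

Search path for 39: 18 -> 24 -> 36 -> 42 -> 39
Found: True
Comparisons: 5


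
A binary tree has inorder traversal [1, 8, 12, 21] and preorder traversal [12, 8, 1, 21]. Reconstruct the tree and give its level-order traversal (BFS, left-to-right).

Inorder:  [1, 8, 12, 21]
Preorder: [12, 8, 1, 21]
Algorithm: preorder visits root first, so consume preorder in order;
for each root, split the current inorder slice at that value into
left-subtree inorder and right-subtree inorder, then recurse.
Recursive splits:
  root=12; inorder splits into left=[1, 8], right=[21]
  root=8; inorder splits into left=[1], right=[]
  root=1; inorder splits into left=[], right=[]
  root=21; inorder splits into left=[], right=[]
Reconstructed level-order: [12, 8, 21, 1]


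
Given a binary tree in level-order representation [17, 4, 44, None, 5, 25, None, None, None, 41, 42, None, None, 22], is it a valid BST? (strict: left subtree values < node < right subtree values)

Level-order array: [17, 4, 44, None, 5, 25, None, None, None, 41, 42, None, None, 22]
Validate using subtree bounds (lo, hi): at each node, require lo < value < hi,
then recurse left with hi=value and right with lo=value.
Preorder trace (stopping at first violation):
  at node 17 with bounds (-inf, +inf): OK
  at node 4 with bounds (-inf, 17): OK
  at node 5 with bounds (4, 17): OK
  at node 44 with bounds (17, +inf): OK
  at node 25 with bounds (17, 44): OK
  at node 41 with bounds (17, 25): VIOLATION
Node 41 violates its bound: not (17 < 41 < 25).
Result: Not a valid BST


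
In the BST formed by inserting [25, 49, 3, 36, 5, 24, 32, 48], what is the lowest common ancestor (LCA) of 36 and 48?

Tree insertion order: [25, 49, 3, 36, 5, 24, 32, 48]
Tree (level-order array): [25, 3, 49, None, 5, 36, None, None, 24, 32, 48]
In a BST, the LCA of p=36, q=48 is the first node v on the
root-to-leaf path with p <= v <= q (go left if both < v, right if both > v).
Walk from root:
  at 25: both 36 and 48 > 25, go right
  at 49: both 36 and 48 < 49, go left
  at 36: 36 <= 36 <= 48, this is the LCA
LCA = 36


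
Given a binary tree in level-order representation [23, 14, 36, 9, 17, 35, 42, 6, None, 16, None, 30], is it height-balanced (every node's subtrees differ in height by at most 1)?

Tree (level-order array): [23, 14, 36, 9, 17, 35, 42, 6, None, 16, None, 30]
Definition: a tree is height-balanced if, at every node, |h(left) - h(right)| <= 1 (empty subtree has height -1).
Bottom-up per-node check:
  node 6: h_left=-1, h_right=-1, diff=0 [OK], height=0
  node 9: h_left=0, h_right=-1, diff=1 [OK], height=1
  node 16: h_left=-1, h_right=-1, diff=0 [OK], height=0
  node 17: h_left=0, h_right=-1, diff=1 [OK], height=1
  node 14: h_left=1, h_right=1, diff=0 [OK], height=2
  node 30: h_left=-1, h_right=-1, diff=0 [OK], height=0
  node 35: h_left=0, h_right=-1, diff=1 [OK], height=1
  node 42: h_left=-1, h_right=-1, diff=0 [OK], height=0
  node 36: h_left=1, h_right=0, diff=1 [OK], height=2
  node 23: h_left=2, h_right=2, diff=0 [OK], height=3
All nodes satisfy the balance condition.
Result: Balanced


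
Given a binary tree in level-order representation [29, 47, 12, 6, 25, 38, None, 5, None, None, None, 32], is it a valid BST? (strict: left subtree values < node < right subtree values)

Level-order array: [29, 47, 12, 6, 25, 38, None, 5, None, None, None, 32]
Validate using subtree bounds (lo, hi): at each node, require lo < value < hi,
then recurse left with hi=value and right with lo=value.
Preorder trace (stopping at first violation):
  at node 29 with bounds (-inf, +inf): OK
  at node 47 with bounds (-inf, 29): VIOLATION
Node 47 violates its bound: not (-inf < 47 < 29).
Result: Not a valid BST


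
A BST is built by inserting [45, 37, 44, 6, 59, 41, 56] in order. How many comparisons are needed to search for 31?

Search path for 31: 45 -> 37 -> 6
Found: False
Comparisons: 3


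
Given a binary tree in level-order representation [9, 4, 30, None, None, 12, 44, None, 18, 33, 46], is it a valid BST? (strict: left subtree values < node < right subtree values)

Level-order array: [9, 4, 30, None, None, 12, 44, None, 18, 33, 46]
Validate using subtree bounds (lo, hi): at each node, require lo < value < hi,
then recurse left with hi=value and right with lo=value.
Preorder trace (stopping at first violation):
  at node 9 with bounds (-inf, +inf): OK
  at node 4 with bounds (-inf, 9): OK
  at node 30 with bounds (9, +inf): OK
  at node 12 with bounds (9, 30): OK
  at node 18 with bounds (12, 30): OK
  at node 44 with bounds (30, +inf): OK
  at node 33 with bounds (30, 44): OK
  at node 46 with bounds (44, +inf): OK
No violation found at any node.
Result: Valid BST


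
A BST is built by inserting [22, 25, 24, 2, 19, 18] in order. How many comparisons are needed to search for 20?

Search path for 20: 22 -> 2 -> 19
Found: False
Comparisons: 3


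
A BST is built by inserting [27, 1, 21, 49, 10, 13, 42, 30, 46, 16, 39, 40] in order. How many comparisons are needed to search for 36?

Search path for 36: 27 -> 49 -> 42 -> 30 -> 39
Found: False
Comparisons: 5


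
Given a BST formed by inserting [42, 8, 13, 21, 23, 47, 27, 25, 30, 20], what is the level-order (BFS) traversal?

Tree insertion order: [42, 8, 13, 21, 23, 47, 27, 25, 30, 20]
Tree (level-order array): [42, 8, 47, None, 13, None, None, None, 21, 20, 23, None, None, None, 27, 25, 30]
BFS from the root, enqueuing left then right child of each popped node:
  queue [42] -> pop 42, enqueue [8, 47], visited so far: [42]
  queue [8, 47] -> pop 8, enqueue [13], visited so far: [42, 8]
  queue [47, 13] -> pop 47, enqueue [none], visited so far: [42, 8, 47]
  queue [13] -> pop 13, enqueue [21], visited so far: [42, 8, 47, 13]
  queue [21] -> pop 21, enqueue [20, 23], visited so far: [42, 8, 47, 13, 21]
  queue [20, 23] -> pop 20, enqueue [none], visited so far: [42, 8, 47, 13, 21, 20]
  queue [23] -> pop 23, enqueue [27], visited so far: [42, 8, 47, 13, 21, 20, 23]
  queue [27] -> pop 27, enqueue [25, 30], visited so far: [42, 8, 47, 13, 21, 20, 23, 27]
  queue [25, 30] -> pop 25, enqueue [none], visited so far: [42, 8, 47, 13, 21, 20, 23, 27, 25]
  queue [30] -> pop 30, enqueue [none], visited so far: [42, 8, 47, 13, 21, 20, 23, 27, 25, 30]
Result: [42, 8, 47, 13, 21, 20, 23, 27, 25, 30]


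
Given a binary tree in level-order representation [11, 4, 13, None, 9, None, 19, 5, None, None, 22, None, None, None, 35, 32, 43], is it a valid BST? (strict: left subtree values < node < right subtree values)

Level-order array: [11, 4, 13, None, 9, None, 19, 5, None, None, 22, None, None, None, 35, 32, 43]
Validate using subtree bounds (lo, hi): at each node, require lo < value < hi,
then recurse left with hi=value and right with lo=value.
Preorder trace (stopping at first violation):
  at node 11 with bounds (-inf, +inf): OK
  at node 4 with bounds (-inf, 11): OK
  at node 9 with bounds (4, 11): OK
  at node 5 with bounds (4, 9): OK
  at node 13 with bounds (11, +inf): OK
  at node 19 with bounds (13, +inf): OK
  at node 22 with bounds (19, +inf): OK
  at node 35 with bounds (22, +inf): OK
  at node 32 with bounds (22, 35): OK
  at node 43 with bounds (35, +inf): OK
No violation found at any node.
Result: Valid BST


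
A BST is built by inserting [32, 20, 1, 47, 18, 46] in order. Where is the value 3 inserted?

Starting tree (level order): [32, 20, 47, 1, None, 46, None, None, 18]
Insertion path: 32 -> 20 -> 1 -> 18
Result: insert 3 as left child of 18
Final tree (level order): [32, 20, 47, 1, None, 46, None, None, 18, None, None, 3]


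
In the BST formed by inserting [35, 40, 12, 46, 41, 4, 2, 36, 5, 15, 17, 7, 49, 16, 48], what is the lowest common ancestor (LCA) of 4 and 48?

Tree insertion order: [35, 40, 12, 46, 41, 4, 2, 36, 5, 15, 17, 7, 49, 16, 48]
Tree (level-order array): [35, 12, 40, 4, 15, 36, 46, 2, 5, None, 17, None, None, 41, 49, None, None, None, 7, 16, None, None, None, 48]
In a BST, the LCA of p=4, q=48 is the first node v on the
root-to-leaf path with p <= v <= q (go left if both < v, right if both > v).
Walk from root:
  at 35: 4 <= 35 <= 48, this is the LCA
LCA = 35


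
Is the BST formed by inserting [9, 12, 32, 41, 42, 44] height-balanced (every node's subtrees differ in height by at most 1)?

Tree (level-order array): [9, None, 12, None, 32, None, 41, None, 42, None, 44]
Definition: a tree is height-balanced if, at every node, |h(left) - h(right)| <= 1 (empty subtree has height -1).
Bottom-up per-node check:
  node 44: h_left=-1, h_right=-1, diff=0 [OK], height=0
  node 42: h_left=-1, h_right=0, diff=1 [OK], height=1
  node 41: h_left=-1, h_right=1, diff=2 [FAIL (|-1-1|=2 > 1)], height=2
  node 32: h_left=-1, h_right=2, diff=3 [FAIL (|-1-2|=3 > 1)], height=3
  node 12: h_left=-1, h_right=3, diff=4 [FAIL (|-1-3|=4 > 1)], height=4
  node 9: h_left=-1, h_right=4, diff=5 [FAIL (|-1-4|=5 > 1)], height=5
Node 41 violates the condition: |-1 - 1| = 2 > 1.
Result: Not balanced


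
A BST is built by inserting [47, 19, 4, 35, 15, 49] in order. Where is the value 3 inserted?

Starting tree (level order): [47, 19, 49, 4, 35, None, None, None, 15]
Insertion path: 47 -> 19 -> 4
Result: insert 3 as left child of 4
Final tree (level order): [47, 19, 49, 4, 35, None, None, 3, 15]


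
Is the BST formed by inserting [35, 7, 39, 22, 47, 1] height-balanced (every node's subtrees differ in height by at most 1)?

Tree (level-order array): [35, 7, 39, 1, 22, None, 47]
Definition: a tree is height-balanced if, at every node, |h(left) - h(right)| <= 1 (empty subtree has height -1).
Bottom-up per-node check:
  node 1: h_left=-1, h_right=-1, diff=0 [OK], height=0
  node 22: h_left=-1, h_right=-1, diff=0 [OK], height=0
  node 7: h_left=0, h_right=0, diff=0 [OK], height=1
  node 47: h_left=-1, h_right=-1, diff=0 [OK], height=0
  node 39: h_left=-1, h_right=0, diff=1 [OK], height=1
  node 35: h_left=1, h_right=1, diff=0 [OK], height=2
All nodes satisfy the balance condition.
Result: Balanced


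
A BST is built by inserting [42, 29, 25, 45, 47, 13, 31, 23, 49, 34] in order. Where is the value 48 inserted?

Starting tree (level order): [42, 29, 45, 25, 31, None, 47, 13, None, None, 34, None, 49, None, 23]
Insertion path: 42 -> 45 -> 47 -> 49
Result: insert 48 as left child of 49
Final tree (level order): [42, 29, 45, 25, 31, None, 47, 13, None, None, 34, None, 49, None, 23, None, None, 48]


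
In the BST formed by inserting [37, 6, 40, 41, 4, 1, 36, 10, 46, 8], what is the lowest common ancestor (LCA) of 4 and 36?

Tree insertion order: [37, 6, 40, 41, 4, 1, 36, 10, 46, 8]
Tree (level-order array): [37, 6, 40, 4, 36, None, 41, 1, None, 10, None, None, 46, None, None, 8]
In a BST, the LCA of p=4, q=36 is the first node v on the
root-to-leaf path with p <= v <= q (go left if both < v, right if both > v).
Walk from root:
  at 37: both 4 and 36 < 37, go left
  at 6: 4 <= 6 <= 36, this is the LCA
LCA = 6


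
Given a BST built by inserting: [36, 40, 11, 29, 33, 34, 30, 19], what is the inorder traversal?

Tree insertion order: [36, 40, 11, 29, 33, 34, 30, 19]
Tree (level-order array): [36, 11, 40, None, 29, None, None, 19, 33, None, None, 30, 34]
Inorder traversal: [11, 19, 29, 30, 33, 34, 36, 40]


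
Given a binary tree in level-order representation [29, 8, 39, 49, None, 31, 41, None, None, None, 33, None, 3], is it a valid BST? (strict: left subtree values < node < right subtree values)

Level-order array: [29, 8, 39, 49, None, 31, 41, None, None, None, 33, None, 3]
Validate using subtree bounds (lo, hi): at each node, require lo < value < hi,
then recurse left with hi=value and right with lo=value.
Preorder trace (stopping at first violation):
  at node 29 with bounds (-inf, +inf): OK
  at node 8 with bounds (-inf, 29): OK
  at node 49 with bounds (-inf, 8): VIOLATION
Node 49 violates its bound: not (-inf < 49 < 8).
Result: Not a valid BST


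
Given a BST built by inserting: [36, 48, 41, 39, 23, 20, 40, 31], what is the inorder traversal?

Tree insertion order: [36, 48, 41, 39, 23, 20, 40, 31]
Tree (level-order array): [36, 23, 48, 20, 31, 41, None, None, None, None, None, 39, None, None, 40]
Inorder traversal: [20, 23, 31, 36, 39, 40, 41, 48]


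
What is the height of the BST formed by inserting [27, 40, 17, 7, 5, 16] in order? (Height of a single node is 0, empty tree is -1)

Insertion order: [27, 40, 17, 7, 5, 16]
Tree (level-order array): [27, 17, 40, 7, None, None, None, 5, 16]
Compute height bottom-up (empty subtree = -1):
  height(5) = 1 + max(-1, -1) = 0
  height(16) = 1 + max(-1, -1) = 0
  height(7) = 1 + max(0, 0) = 1
  height(17) = 1 + max(1, -1) = 2
  height(40) = 1 + max(-1, -1) = 0
  height(27) = 1 + max(2, 0) = 3
Height = 3


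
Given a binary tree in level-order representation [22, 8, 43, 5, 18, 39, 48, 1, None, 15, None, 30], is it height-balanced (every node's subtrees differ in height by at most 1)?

Tree (level-order array): [22, 8, 43, 5, 18, 39, 48, 1, None, 15, None, 30]
Definition: a tree is height-balanced if, at every node, |h(left) - h(right)| <= 1 (empty subtree has height -1).
Bottom-up per-node check:
  node 1: h_left=-1, h_right=-1, diff=0 [OK], height=0
  node 5: h_left=0, h_right=-1, diff=1 [OK], height=1
  node 15: h_left=-1, h_right=-1, diff=0 [OK], height=0
  node 18: h_left=0, h_right=-1, diff=1 [OK], height=1
  node 8: h_left=1, h_right=1, diff=0 [OK], height=2
  node 30: h_left=-1, h_right=-1, diff=0 [OK], height=0
  node 39: h_left=0, h_right=-1, diff=1 [OK], height=1
  node 48: h_left=-1, h_right=-1, diff=0 [OK], height=0
  node 43: h_left=1, h_right=0, diff=1 [OK], height=2
  node 22: h_left=2, h_right=2, diff=0 [OK], height=3
All nodes satisfy the balance condition.
Result: Balanced


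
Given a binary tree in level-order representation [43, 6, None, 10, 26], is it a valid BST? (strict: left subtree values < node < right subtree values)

Level-order array: [43, 6, None, 10, 26]
Validate using subtree bounds (lo, hi): at each node, require lo < value < hi,
then recurse left with hi=value and right with lo=value.
Preorder trace (stopping at first violation):
  at node 43 with bounds (-inf, +inf): OK
  at node 6 with bounds (-inf, 43): OK
  at node 10 with bounds (-inf, 6): VIOLATION
Node 10 violates its bound: not (-inf < 10 < 6).
Result: Not a valid BST


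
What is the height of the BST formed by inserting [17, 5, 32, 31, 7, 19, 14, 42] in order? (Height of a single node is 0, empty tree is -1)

Insertion order: [17, 5, 32, 31, 7, 19, 14, 42]
Tree (level-order array): [17, 5, 32, None, 7, 31, 42, None, 14, 19]
Compute height bottom-up (empty subtree = -1):
  height(14) = 1 + max(-1, -1) = 0
  height(7) = 1 + max(-1, 0) = 1
  height(5) = 1 + max(-1, 1) = 2
  height(19) = 1 + max(-1, -1) = 0
  height(31) = 1 + max(0, -1) = 1
  height(42) = 1 + max(-1, -1) = 0
  height(32) = 1 + max(1, 0) = 2
  height(17) = 1 + max(2, 2) = 3
Height = 3


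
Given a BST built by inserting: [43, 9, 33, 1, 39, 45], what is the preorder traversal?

Tree insertion order: [43, 9, 33, 1, 39, 45]
Tree (level-order array): [43, 9, 45, 1, 33, None, None, None, None, None, 39]
Preorder traversal: [43, 9, 1, 33, 39, 45]


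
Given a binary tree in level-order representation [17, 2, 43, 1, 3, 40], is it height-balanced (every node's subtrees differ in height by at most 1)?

Tree (level-order array): [17, 2, 43, 1, 3, 40]
Definition: a tree is height-balanced if, at every node, |h(left) - h(right)| <= 1 (empty subtree has height -1).
Bottom-up per-node check:
  node 1: h_left=-1, h_right=-1, diff=0 [OK], height=0
  node 3: h_left=-1, h_right=-1, diff=0 [OK], height=0
  node 2: h_left=0, h_right=0, diff=0 [OK], height=1
  node 40: h_left=-1, h_right=-1, diff=0 [OK], height=0
  node 43: h_left=0, h_right=-1, diff=1 [OK], height=1
  node 17: h_left=1, h_right=1, diff=0 [OK], height=2
All nodes satisfy the balance condition.
Result: Balanced


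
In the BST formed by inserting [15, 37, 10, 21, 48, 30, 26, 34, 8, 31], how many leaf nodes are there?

Tree built from: [15, 37, 10, 21, 48, 30, 26, 34, 8, 31]
Tree (level-order array): [15, 10, 37, 8, None, 21, 48, None, None, None, 30, None, None, 26, 34, None, None, 31]
Rule: A leaf has 0 children.
Per-node child counts:
  node 15: 2 child(ren)
  node 10: 1 child(ren)
  node 8: 0 child(ren)
  node 37: 2 child(ren)
  node 21: 1 child(ren)
  node 30: 2 child(ren)
  node 26: 0 child(ren)
  node 34: 1 child(ren)
  node 31: 0 child(ren)
  node 48: 0 child(ren)
Matching nodes: [8, 26, 31, 48]
Count of leaf nodes: 4


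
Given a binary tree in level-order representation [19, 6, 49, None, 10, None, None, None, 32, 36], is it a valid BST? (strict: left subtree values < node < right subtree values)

Level-order array: [19, 6, 49, None, 10, None, None, None, 32, 36]
Validate using subtree bounds (lo, hi): at each node, require lo < value < hi,
then recurse left with hi=value and right with lo=value.
Preorder trace (stopping at first violation):
  at node 19 with bounds (-inf, +inf): OK
  at node 6 with bounds (-inf, 19): OK
  at node 10 with bounds (6, 19): OK
  at node 32 with bounds (10, 19): VIOLATION
Node 32 violates its bound: not (10 < 32 < 19).
Result: Not a valid BST


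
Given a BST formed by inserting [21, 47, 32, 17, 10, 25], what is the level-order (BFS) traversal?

Tree insertion order: [21, 47, 32, 17, 10, 25]
Tree (level-order array): [21, 17, 47, 10, None, 32, None, None, None, 25]
BFS from the root, enqueuing left then right child of each popped node:
  queue [21] -> pop 21, enqueue [17, 47], visited so far: [21]
  queue [17, 47] -> pop 17, enqueue [10], visited so far: [21, 17]
  queue [47, 10] -> pop 47, enqueue [32], visited so far: [21, 17, 47]
  queue [10, 32] -> pop 10, enqueue [none], visited so far: [21, 17, 47, 10]
  queue [32] -> pop 32, enqueue [25], visited so far: [21, 17, 47, 10, 32]
  queue [25] -> pop 25, enqueue [none], visited so far: [21, 17, 47, 10, 32, 25]
Result: [21, 17, 47, 10, 32, 25]


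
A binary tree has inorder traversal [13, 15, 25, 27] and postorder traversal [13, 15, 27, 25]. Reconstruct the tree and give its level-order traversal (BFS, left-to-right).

Inorder:   [13, 15, 25, 27]
Postorder: [13, 15, 27, 25]
Algorithm: postorder visits root last, so walk postorder right-to-left;
each value is the root of the current inorder slice — split it at that
value, recurse on the right subtree first, then the left.
Recursive splits:
  root=25; inorder splits into left=[13, 15], right=[27]
  root=27; inorder splits into left=[], right=[]
  root=15; inorder splits into left=[13], right=[]
  root=13; inorder splits into left=[], right=[]
Reconstructed level-order: [25, 15, 27, 13]


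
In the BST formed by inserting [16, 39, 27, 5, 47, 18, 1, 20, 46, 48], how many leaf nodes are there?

Tree built from: [16, 39, 27, 5, 47, 18, 1, 20, 46, 48]
Tree (level-order array): [16, 5, 39, 1, None, 27, 47, None, None, 18, None, 46, 48, None, 20]
Rule: A leaf has 0 children.
Per-node child counts:
  node 16: 2 child(ren)
  node 5: 1 child(ren)
  node 1: 0 child(ren)
  node 39: 2 child(ren)
  node 27: 1 child(ren)
  node 18: 1 child(ren)
  node 20: 0 child(ren)
  node 47: 2 child(ren)
  node 46: 0 child(ren)
  node 48: 0 child(ren)
Matching nodes: [1, 20, 46, 48]
Count of leaf nodes: 4


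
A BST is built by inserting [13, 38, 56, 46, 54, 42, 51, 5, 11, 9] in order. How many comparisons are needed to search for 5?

Search path for 5: 13 -> 5
Found: True
Comparisons: 2


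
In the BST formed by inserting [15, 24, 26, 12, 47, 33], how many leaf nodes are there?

Tree built from: [15, 24, 26, 12, 47, 33]
Tree (level-order array): [15, 12, 24, None, None, None, 26, None, 47, 33]
Rule: A leaf has 0 children.
Per-node child counts:
  node 15: 2 child(ren)
  node 12: 0 child(ren)
  node 24: 1 child(ren)
  node 26: 1 child(ren)
  node 47: 1 child(ren)
  node 33: 0 child(ren)
Matching nodes: [12, 33]
Count of leaf nodes: 2


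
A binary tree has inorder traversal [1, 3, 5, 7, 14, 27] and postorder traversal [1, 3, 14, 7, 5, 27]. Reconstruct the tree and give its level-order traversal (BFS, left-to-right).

Inorder:   [1, 3, 5, 7, 14, 27]
Postorder: [1, 3, 14, 7, 5, 27]
Algorithm: postorder visits root last, so walk postorder right-to-left;
each value is the root of the current inorder slice — split it at that
value, recurse on the right subtree first, then the left.
Recursive splits:
  root=27; inorder splits into left=[1, 3, 5, 7, 14], right=[]
  root=5; inorder splits into left=[1, 3], right=[7, 14]
  root=7; inorder splits into left=[], right=[14]
  root=14; inorder splits into left=[], right=[]
  root=3; inorder splits into left=[1], right=[]
  root=1; inorder splits into left=[], right=[]
Reconstructed level-order: [27, 5, 3, 7, 1, 14]


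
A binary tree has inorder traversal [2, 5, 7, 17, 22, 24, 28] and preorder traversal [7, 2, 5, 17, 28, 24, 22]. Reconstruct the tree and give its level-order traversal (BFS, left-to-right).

Inorder:  [2, 5, 7, 17, 22, 24, 28]
Preorder: [7, 2, 5, 17, 28, 24, 22]
Algorithm: preorder visits root first, so consume preorder in order;
for each root, split the current inorder slice at that value into
left-subtree inorder and right-subtree inorder, then recurse.
Recursive splits:
  root=7; inorder splits into left=[2, 5], right=[17, 22, 24, 28]
  root=2; inorder splits into left=[], right=[5]
  root=5; inorder splits into left=[], right=[]
  root=17; inorder splits into left=[], right=[22, 24, 28]
  root=28; inorder splits into left=[22, 24], right=[]
  root=24; inorder splits into left=[22], right=[]
  root=22; inorder splits into left=[], right=[]
Reconstructed level-order: [7, 2, 17, 5, 28, 24, 22]


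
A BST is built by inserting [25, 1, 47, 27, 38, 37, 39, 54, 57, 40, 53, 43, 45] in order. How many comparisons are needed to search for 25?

Search path for 25: 25
Found: True
Comparisons: 1


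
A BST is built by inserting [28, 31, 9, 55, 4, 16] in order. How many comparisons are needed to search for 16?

Search path for 16: 28 -> 9 -> 16
Found: True
Comparisons: 3


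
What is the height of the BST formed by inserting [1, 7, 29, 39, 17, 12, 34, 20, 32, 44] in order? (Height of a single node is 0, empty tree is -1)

Insertion order: [1, 7, 29, 39, 17, 12, 34, 20, 32, 44]
Tree (level-order array): [1, None, 7, None, 29, 17, 39, 12, 20, 34, 44, None, None, None, None, 32]
Compute height bottom-up (empty subtree = -1):
  height(12) = 1 + max(-1, -1) = 0
  height(20) = 1 + max(-1, -1) = 0
  height(17) = 1 + max(0, 0) = 1
  height(32) = 1 + max(-1, -1) = 0
  height(34) = 1 + max(0, -1) = 1
  height(44) = 1 + max(-1, -1) = 0
  height(39) = 1 + max(1, 0) = 2
  height(29) = 1 + max(1, 2) = 3
  height(7) = 1 + max(-1, 3) = 4
  height(1) = 1 + max(-1, 4) = 5
Height = 5


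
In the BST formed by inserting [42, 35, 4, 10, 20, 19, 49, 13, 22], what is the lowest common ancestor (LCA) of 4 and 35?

Tree insertion order: [42, 35, 4, 10, 20, 19, 49, 13, 22]
Tree (level-order array): [42, 35, 49, 4, None, None, None, None, 10, None, 20, 19, 22, 13]
In a BST, the LCA of p=4, q=35 is the first node v on the
root-to-leaf path with p <= v <= q (go left if both < v, right if both > v).
Walk from root:
  at 42: both 4 and 35 < 42, go left
  at 35: 4 <= 35 <= 35, this is the LCA
LCA = 35


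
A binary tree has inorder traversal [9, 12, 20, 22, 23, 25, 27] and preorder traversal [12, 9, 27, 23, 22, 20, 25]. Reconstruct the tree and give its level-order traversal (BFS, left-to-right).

Inorder:  [9, 12, 20, 22, 23, 25, 27]
Preorder: [12, 9, 27, 23, 22, 20, 25]
Algorithm: preorder visits root first, so consume preorder in order;
for each root, split the current inorder slice at that value into
left-subtree inorder and right-subtree inorder, then recurse.
Recursive splits:
  root=12; inorder splits into left=[9], right=[20, 22, 23, 25, 27]
  root=9; inorder splits into left=[], right=[]
  root=27; inorder splits into left=[20, 22, 23, 25], right=[]
  root=23; inorder splits into left=[20, 22], right=[25]
  root=22; inorder splits into left=[20], right=[]
  root=20; inorder splits into left=[], right=[]
  root=25; inorder splits into left=[], right=[]
Reconstructed level-order: [12, 9, 27, 23, 22, 25, 20]


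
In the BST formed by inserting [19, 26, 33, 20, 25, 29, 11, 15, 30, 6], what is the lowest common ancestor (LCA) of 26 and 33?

Tree insertion order: [19, 26, 33, 20, 25, 29, 11, 15, 30, 6]
Tree (level-order array): [19, 11, 26, 6, 15, 20, 33, None, None, None, None, None, 25, 29, None, None, None, None, 30]
In a BST, the LCA of p=26, q=33 is the first node v on the
root-to-leaf path with p <= v <= q (go left if both < v, right if both > v).
Walk from root:
  at 19: both 26 and 33 > 19, go right
  at 26: 26 <= 26 <= 33, this is the LCA
LCA = 26


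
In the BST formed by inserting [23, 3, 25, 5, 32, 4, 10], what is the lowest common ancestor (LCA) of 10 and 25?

Tree insertion order: [23, 3, 25, 5, 32, 4, 10]
Tree (level-order array): [23, 3, 25, None, 5, None, 32, 4, 10]
In a BST, the LCA of p=10, q=25 is the first node v on the
root-to-leaf path with p <= v <= q (go left if both < v, right if both > v).
Walk from root:
  at 23: 10 <= 23 <= 25, this is the LCA
LCA = 23


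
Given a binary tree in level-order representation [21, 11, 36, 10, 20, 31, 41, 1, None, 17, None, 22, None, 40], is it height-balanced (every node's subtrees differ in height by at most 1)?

Tree (level-order array): [21, 11, 36, 10, 20, 31, 41, 1, None, 17, None, 22, None, 40]
Definition: a tree is height-balanced if, at every node, |h(left) - h(right)| <= 1 (empty subtree has height -1).
Bottom-up per-node check:
  node 1: h_left=-1, h_right=-1, diff=0 [OK], height=0
  node 10: h_left=0, h_right=-1, diff=1 [OK], height=1
  node 17: h_left=-1, h_right=-1, diff=0 [OK], height=0
  node 20: h_left=0, h_right=-1, diff=1 [OK], height=1
  node 11: h_left=1, h_right=1, diff=0 [OK], height=2
  node 22: h_left=-1, h_right=-1, diff=0 [OK], height=0
  node 31: h_left=0, h_right=-1, diff=1 [OK], height=1
  node 40: h_left=-1, h_right=-1, diff=0 [OK], height=0
  node 41: h_left=0, h_right=-1, diff=1 [OK], height=1
  node 36: h_left=1, h_right=1, diff=0 [OK], height=2
  node 21: h_left=2, h_right=2, diff=0 [OK], height=3
All nodes satisfy the balance condition.
Result: Balanced


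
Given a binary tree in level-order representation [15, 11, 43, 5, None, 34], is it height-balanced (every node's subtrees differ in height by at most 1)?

Tree (level-order array): [15, 11, 43, 5, None, 34]
Definition: a tree is height-balanced if, at every node, |h(left) - h(right)| <= 1 (empty subtree has height -1).
Bottom-up per-node check:
  node 5: h_left=-1, h_right=-1, diff=0 [OK], height=0
  node 11: h_left=0, h_right=-1, diff=1 [OK], height=1
  node 34: h_left=-1, h_right=-1, diff=0 [OK], height=0
  node 43: h_left=0, h_right=-1, diff=1 [OK], height=1
  node 15: h_left=1, h_right=1, diff=0 [OK], height=2
All nodes satisfy the balance condition.
Result: Balanced


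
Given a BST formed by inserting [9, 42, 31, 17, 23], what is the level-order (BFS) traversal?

Tree insertion order: [9, 42, 31, 17, 23]
Tree (level-order array): [9, None, 42, 31, None, 17, None, None, 23]
BFS from the root, enqueuing left then right child of each popped node:
  queue [9] -> pop 9, enqueue [42], visited so far: [9]
  queue [42] -> pop 42, enqueue [31], visited so far: [9, 42]
  queue [31] -> pop 31, enqueue [17], visited so far: [9, 42, 31]
  queue [17] -> pop 17, enqueue [23], visited so far: [9, 42, 31, 17]
  queue [23] -> pop 23, enqueue [none], visited so far: [9, 42, 31, 17, 23]
Result: [9, 42, 31, 17, 23]


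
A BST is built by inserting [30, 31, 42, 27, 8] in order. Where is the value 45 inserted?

Starting tree (level order): [30, 27, 31, 8, None, None, 42]
Insertion path: 30 -> 31 -> 42
Result: insert 45 as right child of 42
Final tree (level order): [30, 27, 31, 8, None, None, 42, None, None, None, 45]


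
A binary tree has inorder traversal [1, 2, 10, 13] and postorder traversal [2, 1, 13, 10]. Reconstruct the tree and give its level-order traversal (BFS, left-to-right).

Inorder:   [1, 2, 10, 13]
Postorder: [2, 1, 13, 10]
Algorithm: postorder visits root last, so walk postorder right-to-left;
each value is the root of the current inorder slice — split it at that
value, recurse on the right subtree first, then the left.
Recursive splits:
  root=10; inorder splits into left=[1, 2], right=[13]
  root=13; inorder splits into left=[], right=[]
  root=1; inorder splits into left=[], right=[2]
  root=2; inorder splits into left=[], right=[]
Reconstructed level-order: [10, 1, 13, 2]


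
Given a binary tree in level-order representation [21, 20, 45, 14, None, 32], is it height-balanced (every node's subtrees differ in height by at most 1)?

Tree (level-order array): [21, 20, 45, 14, None, 32]
Definition: a tree is height-balanced if, at every node, |h(left) - h(right)| <= 1 (empty subtree has height -1).
Bottom-up per-node check:
  node 14: h_left=-1, h_right=-1, diff=0 [OK], height=0
  node 20: h_left=0, h_right=-1, diff=1 [OK], height=1
  node 32: h_left=-1, h_right=-1, diff=0 [OK], height=0
  node 45: h_left=0, h_right=-1, diff=1 [OK], height=1
  node 21: h_left=1, h_right=1, diff=0 [OK], height=2
All nodes satisfy the balance condition.
Result: Balanced


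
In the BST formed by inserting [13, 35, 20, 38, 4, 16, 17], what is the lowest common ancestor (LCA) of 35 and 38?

Tree insertion order: [13, 35, 20, 38, 4, 16, 17]
Tree (level-order array): [13, 4, 35, None, None, 20, 38, 16, None, None, None, None, 17]
In a BST, the LCA of p=35, q=38 is the first node v on the
root-to-leaf path with p <= v <= q (go left if both < v, right if both > v).
Walk from root:
  at 13: both 35 and 38 > 13, go right
  at 35: 35 <= 35 <= 38, this is the LCA
LCA = 35


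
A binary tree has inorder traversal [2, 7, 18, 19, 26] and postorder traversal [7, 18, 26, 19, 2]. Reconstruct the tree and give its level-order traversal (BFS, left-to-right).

Inorder:   [2, 7, 18, 19, 26]
Postorder: [7, 18, 26, 19, 2]
Algorithm: postorder visits root last, so walk postorder right-to-left;
each value is the root of the current inorder slice — split it at that
value, recurse on the right subtree first, then the left.
Recursive splits:
  root=2; inorder splits into left=[], right=[7, 18, 19, 26]
  root=19; inorder splits into left=[7, 18], right=[26]
  root=26; inorder splits into left=[], right=[]
  root=18; inorder splits into left=[7], right=[]
  root=7; inorder splits into left=[], right=[]
Reconstructed level-order: [2, 19, 18, 26, 7]


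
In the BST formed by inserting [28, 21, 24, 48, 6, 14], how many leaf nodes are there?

Tree built from: [28, 21, 24, 48, 6, 14]
Tree (level-order array): [28, 21, 48, 6, 24, None, None, None, 14]
Rule: A leaf has 0 children.
Per-node child counts:
  node 28: 2 child(ren)
  node 21: 2 child(ren)
  node 6: 1 child(ren)
  node 14: 0 child(ren)
  node 24: 0 child(ren)
  node 48: 0 child(ren)
Matching nodes: [14, 24, 48]
Count of leaf nodes: 3


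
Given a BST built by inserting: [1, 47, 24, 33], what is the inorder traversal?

Tree insertion order: [1, 47, 24, 33]
Tree (level-order array): [1, None, 47, 24, None, None, 33]
Inorder traversal: [1, 24, 33, 47]
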